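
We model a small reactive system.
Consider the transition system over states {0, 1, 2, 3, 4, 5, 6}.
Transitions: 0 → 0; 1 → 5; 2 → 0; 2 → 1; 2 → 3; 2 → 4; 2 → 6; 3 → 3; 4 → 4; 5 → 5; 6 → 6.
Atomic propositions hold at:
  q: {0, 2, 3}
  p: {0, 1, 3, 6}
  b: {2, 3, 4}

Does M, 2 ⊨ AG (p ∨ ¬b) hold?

No

Sat(¬b) = {0, 1, 5, 6}
Sat(p ∨ ¬b) = {0, 1, 3, 5, 6}
AG (p ∨ ¬b): greatest fixpoint, start Z0 = {0, 1, 3, 5, 6}, keep only states in Sat with every successor in Z. Already a fixed point.
Sat(AG (p ∨ ¬b)) = {0, 1, 3, 5, 6}
2 ∉ Sat(AG (p ∨ ¬b)) = {0, 1, 3, 5, 6}, so the formula does not hold at 2.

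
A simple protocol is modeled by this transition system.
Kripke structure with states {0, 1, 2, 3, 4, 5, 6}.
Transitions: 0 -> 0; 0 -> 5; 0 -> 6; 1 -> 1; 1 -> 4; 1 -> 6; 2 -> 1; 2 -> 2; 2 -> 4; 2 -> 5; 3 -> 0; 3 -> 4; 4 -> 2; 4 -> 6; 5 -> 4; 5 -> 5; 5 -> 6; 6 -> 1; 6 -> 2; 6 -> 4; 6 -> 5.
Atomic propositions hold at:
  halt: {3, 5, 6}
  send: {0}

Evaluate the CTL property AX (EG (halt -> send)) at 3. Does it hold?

Sat(halt -> send) = {0, 1, 2, 4}
EG (halt -> send): greatest fixpoint, start Z0 = {0, 1, 2, 4}, keep only states in Sat with some successor in Z. Already a fixed point.
Sat(EG (halt -> send)) = {0, 1, 2, 4}
Sat(AX (EG (halt -> send))) = {s : every successor in {0, 1, 2, 4}} = {3}
3 ∈ Sat(AX (EG (halt -> send))) = {3}, so the formula holds at 3.

Yes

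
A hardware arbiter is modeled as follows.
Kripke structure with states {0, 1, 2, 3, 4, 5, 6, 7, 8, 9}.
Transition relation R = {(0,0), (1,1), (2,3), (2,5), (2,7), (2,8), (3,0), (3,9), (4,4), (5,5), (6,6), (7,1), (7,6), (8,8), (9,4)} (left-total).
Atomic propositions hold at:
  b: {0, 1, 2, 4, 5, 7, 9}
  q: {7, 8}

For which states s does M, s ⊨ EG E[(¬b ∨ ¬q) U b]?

Sat(¬b) = {3, 6, 8}
Sat(¬q) = {0, 1, 2, 3, 4, 5, 6, 9}
Sat(¬b ∨ ¬q) = {0, 1, 2, 3, 4, 5, 6, 8, 9}
E[(¬b ∨ ¬q) U b]: least fixpoint, start Z0 = Sat(b) = {0, 1, 2, 4, 5, 7, 9}, add states in Sat(¬b ∨ ¬q) with some successor in Z. Z1 = {0, 1, 2, 3, 4, 5, 7, 9}; fixed.
Sat(E[(¬b ∨ ¬q) U b]) = {0, 1, 2, 3, 4, 5, 7, 9}
EG E[(¬b ∨ ¬q) U b]: greatest fixpoint, start Z0 = {0, 1, 2, 3, 4, 5, 7, 9}, keep only states in Sat with some successor in Z. Already a fixed point.
Sat(EG E[(¬b ∨ ¬q) U b]) = {0, 1, 2, 3, 4, 5, 7, 9}

{0, 1, 2, 3, 4, 5, 7, 9}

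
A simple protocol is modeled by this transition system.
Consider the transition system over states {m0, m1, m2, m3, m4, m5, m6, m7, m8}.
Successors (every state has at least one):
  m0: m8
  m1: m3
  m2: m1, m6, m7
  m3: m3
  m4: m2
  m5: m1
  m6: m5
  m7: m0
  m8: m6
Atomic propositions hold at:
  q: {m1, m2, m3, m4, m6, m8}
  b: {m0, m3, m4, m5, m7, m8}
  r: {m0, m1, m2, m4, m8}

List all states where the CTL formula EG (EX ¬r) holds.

Sat(¬r) = {m3, m5, m6, m7}
Sat(EX ¬r) = {s : some successor in {m3, m5, m6, m7}} = {m1, m2, m3, m6, m8}
EG (EX ¬r): greatest fixpoint, start Z0 = {m1, m2, m3, m6, m8}, keep only states in Sat with some successor in Z. Z1 = {m1, m2, m3, m8}; Z2 = {m1, m2, m3}; fixed.
Sat(EG (EX ¬r)) = {m1, m2, m3}

{m1, m2, m3}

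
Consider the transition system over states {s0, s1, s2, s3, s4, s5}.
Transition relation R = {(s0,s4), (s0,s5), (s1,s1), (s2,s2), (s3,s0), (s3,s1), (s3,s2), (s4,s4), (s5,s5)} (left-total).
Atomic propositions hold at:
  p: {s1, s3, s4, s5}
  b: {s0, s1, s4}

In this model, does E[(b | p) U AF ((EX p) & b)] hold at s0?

Yes

Sat(b | p) = {s0, s1, s3, s4, s5}
Sat(EX p) = {s : some successor in {s1, s3, s4, s5}} = {s0, s1, s3, s4, s5}
Sat((EX p) & b) = {s0, s1, s4}
AF ((EX p) & b): least fixpoint, start Z0 = {s0, s1, s4}, add states with every successor in Z. Already a fixed point.
Sat(AF ((EX p) & b)) = {s0, s1, s4}
E[(b | p) U AF ((EX p) & b)]: least fixpoint, start Z0 = Sat(AF ((EX p) & b)) = {s0, s1, s4}, add states in Sat(b | p) with some successor in Z. Z1 = {s0, s1, s3, s4}; fixed.
Sat(E[(b | p) U AF ((EX p) & b)]) = {s0, s1, s3, s4}
s0 ∈ Sat(E[(b | p) U AF ((EX p) & b)]) = {s0, s1, s3, s4}, so the formula holds at s0.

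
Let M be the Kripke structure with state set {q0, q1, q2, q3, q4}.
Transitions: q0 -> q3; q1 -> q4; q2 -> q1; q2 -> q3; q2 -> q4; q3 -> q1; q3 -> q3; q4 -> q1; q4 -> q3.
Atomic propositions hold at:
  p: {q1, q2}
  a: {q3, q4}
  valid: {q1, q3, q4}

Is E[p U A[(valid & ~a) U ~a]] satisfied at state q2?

Yes

Sat(~a) = {q0, q1, q2}
Sat(valid & ~a) = {q1}
A[(valid & ~a) U ~a]: least fixpoint, start Z0 = Sat(~a) = {q0, q1, q2}, add states in Sat(valid & ~a) with every successor in Z. Already a fixed point.
Sat(A[(valid & ~a) U ~a]) = {q0, q1, q2}
E[p U A[(valid & ~a) U ~a]]: least fixpoint, start Z0 = Sat(A[(valid & ~a) U ~a]) = {q0, q1, q2}, add states in Sat(p) with some successor in Z. Already a fixed point.
Sat(E[p U A[(valid & ~a) U ~a]]) = {q0, q1, q2}
q2 ∈ Sat(E[p U A[(valid & ~a) U ~a]]) = {q0, q1, q2}, so the formula holds at q2.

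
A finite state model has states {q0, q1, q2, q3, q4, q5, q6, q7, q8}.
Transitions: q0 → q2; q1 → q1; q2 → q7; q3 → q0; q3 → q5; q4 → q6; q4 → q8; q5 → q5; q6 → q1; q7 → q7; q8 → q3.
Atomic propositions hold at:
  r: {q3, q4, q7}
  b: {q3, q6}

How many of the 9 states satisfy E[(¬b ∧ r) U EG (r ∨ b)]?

1

Sat(¬b) = {q0, q1, q2, q4, q5, q7, q8}
Sat(¬b ∧ r) = {q4, q7}
Sat(r ∨ b) = {q3, q4, q6, q7}
EG (r ∨ b): greatest fixpoint, start Z0 = {q3, q4, q6, q7}, keep only states in Sat with some successor in Z. Z1 = {q4, q7}; Z2 = {q7}; fixed.
Sat(EG (r ∨ b)) = {q7}
E[(¬b ∧ r) U EG (r ∨ b)]: least fixpoint, start Z0 = Sat(EG (r ∨ b)) = {q7}, add states in Sat(¬b ∧ r) with some successor in Z. Already a fixed point.
Sat(E[(¬b ∧ r) U EG (r ∨ b)]) = {q7}
|Sat(E[(¬b ∧ r) U EG (r ∨ b)])| = |{q7}| = 1.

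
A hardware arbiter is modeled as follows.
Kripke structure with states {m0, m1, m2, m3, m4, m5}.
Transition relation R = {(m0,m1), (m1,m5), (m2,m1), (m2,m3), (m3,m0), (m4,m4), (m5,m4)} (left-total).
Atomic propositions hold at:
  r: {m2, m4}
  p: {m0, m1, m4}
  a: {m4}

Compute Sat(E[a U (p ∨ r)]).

Sat(p ∨ r) = {m0, m1, m2, m4}
E[a U (p ∨ r)]: least fixpoint, start Z0 = Sat((p ∨ r)) = {m0, m1, m2, m4}, add states in Sat(a) with some successor in Z. Already a fixed point.
Sat(E[a U (p ∨ r)]) = {m0, m1, m2, m4}

{m0, m1, m2, m4}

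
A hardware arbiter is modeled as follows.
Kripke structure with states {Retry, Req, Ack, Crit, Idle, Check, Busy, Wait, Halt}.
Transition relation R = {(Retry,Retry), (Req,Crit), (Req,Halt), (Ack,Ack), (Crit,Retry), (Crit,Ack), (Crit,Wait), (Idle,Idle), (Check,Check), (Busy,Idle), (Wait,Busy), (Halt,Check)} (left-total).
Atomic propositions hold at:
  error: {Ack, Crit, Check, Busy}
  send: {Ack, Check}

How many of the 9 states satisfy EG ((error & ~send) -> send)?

6

Sat(~send) = {Retry, Req, Crit, Idle, Busy, Wait, Halt}
Sat(error & ~send) = {Crit, Busy}
Sat((error & ~send) -> send) = {Retry, Req, Ack, Idle, Check, Wait, Halt}
EG ((error & ~send) -> send): greatest fixpoint, start Z0 = {Retry, Req, Ack, Idle, Check, Wait, Halt}, keep only states in Sat with some successor in Z. Z1 = {Retry, Req, Ack, Idle, Check, Halt}; fixed.
Sat(EG ((error & ~send) -> send)) = {Retry, Req, Ack, Idle, Check, Halt}
|Sat(EG ((error & ~send) -> send))| = |{Retry, Req, Ack, Idle, Check, Halt}| = 6.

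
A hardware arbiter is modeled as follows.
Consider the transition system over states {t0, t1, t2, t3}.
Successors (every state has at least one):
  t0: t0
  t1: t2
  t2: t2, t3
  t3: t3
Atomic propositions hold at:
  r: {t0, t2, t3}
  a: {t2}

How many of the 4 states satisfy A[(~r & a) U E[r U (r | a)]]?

3

Sat(~r) = {t1}
Sat(~r & a) = ∅
Sat(r | a) = {t0, t2, t3}
E[r U (r | a)]: least fixpoint, start Z0 = Sat((r | a)) = {t0, t2, t3}, add states in Sat(r) with some successor in Z. Already a fixed point.
Sat(E[r U (r | a)]) = {t0, t2, t3}
A[(~r & a) U E[r U (r | a)]]: least fixpoint, start Z0 = Sat(E[r U (r | a)]) = {t0, t2, t3}, add states in Sat(~r & a) with every successor in Z. Already a fixed point.
Sat(A[(~r & a) U E[r U (r | a)]]) = {t0, t2, t3}
|Sat(A[(~r & a) U E[r U (r | a)]])| = |{t0, t2, t3}| = 3.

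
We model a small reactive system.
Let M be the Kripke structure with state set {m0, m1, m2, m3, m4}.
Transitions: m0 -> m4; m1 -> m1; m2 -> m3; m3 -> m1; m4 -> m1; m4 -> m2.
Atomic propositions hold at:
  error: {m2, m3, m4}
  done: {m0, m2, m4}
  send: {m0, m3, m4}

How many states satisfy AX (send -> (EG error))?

3

EG error: greatest fixpoint, start Z0 = {m2, m3, m4}, keep only states in Sat with some successor in Z. Z1 = {m2, m4}; Z2 = {m4}; Z3 = ∅; fixed.
Sat(EG error) = ∅
Sat(send -> (EG error)) = {m1, m2}
Sat(AX (send -> (EG error))) = {s : every successor in {m1, m2}} = {m1, m3, m4}
|Sat(AX (send -> (EG error)))| = |{m1, m3, m4}| = 3.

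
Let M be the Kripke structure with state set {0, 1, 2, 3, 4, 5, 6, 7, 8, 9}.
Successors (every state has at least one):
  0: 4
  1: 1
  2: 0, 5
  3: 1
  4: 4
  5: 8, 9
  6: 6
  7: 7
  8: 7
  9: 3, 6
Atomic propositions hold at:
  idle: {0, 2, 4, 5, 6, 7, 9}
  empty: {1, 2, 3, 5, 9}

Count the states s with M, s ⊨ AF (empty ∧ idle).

Sat(empty ∧ idle) = {2, 5, 9}
AF (empty ∧ idle): least fixpoint, start Z0 = {2, 5, 9}, add states with every successor in Z. Already a fixed point.
Sat(AF (empty ∧ idle)) = {2, 5, 9}
|Sat(AF (empty ∧ idle))| = |{2, 5, 9}| = 3.

3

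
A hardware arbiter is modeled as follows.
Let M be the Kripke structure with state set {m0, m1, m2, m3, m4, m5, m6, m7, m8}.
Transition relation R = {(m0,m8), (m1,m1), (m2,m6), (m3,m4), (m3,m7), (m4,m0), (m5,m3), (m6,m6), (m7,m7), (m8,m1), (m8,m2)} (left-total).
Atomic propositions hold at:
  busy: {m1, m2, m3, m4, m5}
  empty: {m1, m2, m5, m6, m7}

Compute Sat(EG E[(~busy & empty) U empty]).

Sat(~busy) = {m0, m6, m7, m8}
Sat(~busy & empty) = {m6, m7}
E[(~busy & empty) U empty]: least fixpoint, start Z0 = Sat(empty) = {m1, m2, m5, m6, m7}, add states in Sat(~busy & empty) with some successor in Z. Already a fixed point.
Sat(E[(~busy & empty) U empty]) = {m1, m2, m5, m6, m7}
EG E[(~busy & empty) U empty]: greatest fixpoint, start Z0 = {m1, m2, m5, m6, m7}, keep only states in Sat with some successor in Z. Z1 = {m1, m2, m6, m7}; fixed.
Sat(EG E[(~busy & empty) U empty]) = {m1, m2, m6, m7}

{m1, m2, m6, m7}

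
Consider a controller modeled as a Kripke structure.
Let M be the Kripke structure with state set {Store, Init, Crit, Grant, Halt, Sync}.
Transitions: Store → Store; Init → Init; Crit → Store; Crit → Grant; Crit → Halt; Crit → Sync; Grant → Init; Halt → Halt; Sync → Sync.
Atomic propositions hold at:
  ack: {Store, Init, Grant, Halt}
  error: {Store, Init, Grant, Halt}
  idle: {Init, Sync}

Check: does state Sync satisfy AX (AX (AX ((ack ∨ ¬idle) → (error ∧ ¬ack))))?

Yes

Sat(¬idle) = {Store, Crit, Grant, Halt}
Sat(ack ∨ ¬idle) = {Store, Init, Crit, Grant, Halt}
Sat(¬ack) = {Crit, Sync}
Sat(error ∧ ¬ack) = ∅
Sat((ack ∨ ¬idle) → (error ∧ ¬ack)) = {Sync}
Sat(AX ((ack ∨ ¬idle) → (error ∧ ¬ack))) = {s : every successor in {Sync}} = {Sync}
Sat(AX (AX ((ack ∨ ¬idle) → (error ∧ ¬ack)))) = {s : every successor in {Sync}} = {Sync}
Sat(AX (AX (AX ((ack ∨ ¬idle) → (error ∧ ¬ack))))) = {s : every successor in {Sync}} = {Sync}
Sync ∈ Sat(AX (AX (AX ((ack ∨ ¬idle) → (error ∧ ¬ack))))) = {Sync}, so the formula holds at Sync.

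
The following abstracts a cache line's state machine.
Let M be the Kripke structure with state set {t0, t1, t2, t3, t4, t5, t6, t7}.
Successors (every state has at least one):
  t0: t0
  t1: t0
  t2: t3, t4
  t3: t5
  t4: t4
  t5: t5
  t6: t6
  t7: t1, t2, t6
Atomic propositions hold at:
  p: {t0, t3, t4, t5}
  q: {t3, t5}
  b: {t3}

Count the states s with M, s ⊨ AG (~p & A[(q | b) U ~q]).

Sat(~p) = {t1, t2, t6, t7}
Sat(q | b) = {t3, t5}
Sat(~q) = {t0, t1, t2, t4, t6, t7}
A[(q | b) U ~q]: least fixpoint, start Z0 = Sat(~q) = {t0, t1, t2, t4, t6, t7}, add states in Sat(q | b) with every successor in Z. Already a fixed point.
Sat(A[(q | b) U ~q]) = {t0, t1, t2, t4, t6, t7}
Sat(~p & A[(q | b) U ~q]) = {t1, t2, t6, t7}
AG (~p & A[(q | b) U ~q]): greatest fixpoint, start Z0 = {t1, t2, t6, t7}, keep only states in Sat with every successor in Z. Z1 = {t6, t7}; Z2 = {t6}; fixed.
Sat(AG (~p & A[(q | b) U ~q])) = {t6}
|Sat(AG (~p & A[(q | b) U ~q]))| = |{t6}| = 1.

1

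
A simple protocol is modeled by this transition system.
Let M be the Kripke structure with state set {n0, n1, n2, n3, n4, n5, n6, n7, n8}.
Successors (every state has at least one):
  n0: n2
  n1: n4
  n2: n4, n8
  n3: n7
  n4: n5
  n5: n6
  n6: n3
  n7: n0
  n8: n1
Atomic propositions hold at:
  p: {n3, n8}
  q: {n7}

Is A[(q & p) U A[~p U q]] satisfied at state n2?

Sat(q & p) = ∅
Sat(~p) = {n0, n1, n2, n4, n5, n6, n7}
A[~p U q]: least fixpoint, start Z0 = Sat(q) = {n7}, add states in Sat(~p) with every successor in Z. Already a fixed point.
Sat(A[~p U q]) = {n7}
A[(q & p) U A[~p U q]]: least fixpoint, start Z0 = Sat(A[~p U q]) = {n7}, add states in Sat(q & p) with every successor in Z. Already a fixed point.
Sat(A[(q & p) U A[~p U q]]) = {n7}
n2 ∉ Sat(A[(q & p) U A[~p U q]]) = {n7}, so the formula does not hold at n2.

No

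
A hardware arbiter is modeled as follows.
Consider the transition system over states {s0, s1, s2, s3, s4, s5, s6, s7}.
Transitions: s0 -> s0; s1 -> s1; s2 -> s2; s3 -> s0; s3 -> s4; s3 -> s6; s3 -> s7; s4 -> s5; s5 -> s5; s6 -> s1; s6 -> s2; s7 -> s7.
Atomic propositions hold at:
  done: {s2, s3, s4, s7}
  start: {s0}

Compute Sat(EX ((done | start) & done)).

Sat(done | start) = {s0, s2, s3, s4, s7}
Sat((done | start) & done) = {s2, s3, s4, s7}
Sat(EX ((done | start) & done)) = {s : some successor in {s2, s3, s4, s7}} = {s2, s3, s6, s7}

{s2, s3, s6, s7}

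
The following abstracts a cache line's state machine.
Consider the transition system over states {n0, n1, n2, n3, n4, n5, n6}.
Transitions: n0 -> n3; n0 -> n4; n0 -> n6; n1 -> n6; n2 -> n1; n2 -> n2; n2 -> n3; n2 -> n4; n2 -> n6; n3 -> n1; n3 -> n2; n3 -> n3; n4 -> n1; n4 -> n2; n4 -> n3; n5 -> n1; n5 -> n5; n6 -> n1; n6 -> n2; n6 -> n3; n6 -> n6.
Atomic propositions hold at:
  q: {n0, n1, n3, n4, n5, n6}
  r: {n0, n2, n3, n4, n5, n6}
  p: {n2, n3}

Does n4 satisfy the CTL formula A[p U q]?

Yes

A[p U q]: least fixpoint, start Z0 = Sat(q) = {n0, n1, n3, n4, n5, n6}, add states in Sat(p) with every successor in Z. Already a fixed point.
Sat(A[p U q]) = {n0, n1, n3, n4, n5, n6}
n4 ∈ Sat(A[p U q]) = {n0, n1, n3, n4, n5, n6}, so the formula holds at n4.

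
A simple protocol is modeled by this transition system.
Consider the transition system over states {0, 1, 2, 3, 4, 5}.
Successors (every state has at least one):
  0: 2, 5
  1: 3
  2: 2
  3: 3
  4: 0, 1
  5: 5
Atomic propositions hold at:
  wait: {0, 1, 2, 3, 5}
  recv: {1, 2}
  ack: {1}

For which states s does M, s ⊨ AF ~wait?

Sat(~wait) = {4}
AF ~wait: least fixpoint, start Z0 = {4}, add states with every successor in Z. Already a fixed point.
Sat(AF ~wait) = {4}

{4}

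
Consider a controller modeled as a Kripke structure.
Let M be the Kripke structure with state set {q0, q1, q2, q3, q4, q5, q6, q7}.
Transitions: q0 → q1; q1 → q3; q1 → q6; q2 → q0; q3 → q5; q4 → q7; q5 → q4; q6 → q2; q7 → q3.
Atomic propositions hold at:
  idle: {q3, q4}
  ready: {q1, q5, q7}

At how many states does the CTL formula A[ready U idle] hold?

A[ready U idle]: least fixpoint, start Z0 = Sat(idle) = {q3, q4}, add states in Sat(ready) with every successor in Z. Z1 = {q3, q4, q5, q7}; fixed.
Sat(A[ready U idle]) = {q3, q4, q5, q7}
|Sat(A[ready U idle])| = |{q3, q4, q5, q7}| = 4.

4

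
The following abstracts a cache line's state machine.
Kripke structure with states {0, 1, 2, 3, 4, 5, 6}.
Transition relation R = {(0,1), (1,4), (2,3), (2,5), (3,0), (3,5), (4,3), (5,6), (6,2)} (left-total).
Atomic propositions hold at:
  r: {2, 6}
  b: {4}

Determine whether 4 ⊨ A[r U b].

Yes

A[r U b]: least fixpoint, start Z0 = Sat(b) = {4}, add states in Sat(r) with every successor in Z. Already a fixed point.
Sat(A[r U b]) = {4}
4 ∈ Sat(A[r U b]) = {4}, so the formula holds at 4.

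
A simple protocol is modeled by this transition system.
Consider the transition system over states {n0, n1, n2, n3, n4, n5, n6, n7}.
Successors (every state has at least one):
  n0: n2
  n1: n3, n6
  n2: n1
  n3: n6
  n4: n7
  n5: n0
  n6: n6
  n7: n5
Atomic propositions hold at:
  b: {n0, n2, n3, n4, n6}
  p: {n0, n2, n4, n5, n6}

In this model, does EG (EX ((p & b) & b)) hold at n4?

No

Sat(p & b) = {n0, n2, n4, n6}
Sat((p & b) & b) = {n0, n2, n4, n6}
Sat(EX ((p & b) & b)) = {s : some successor in {n0, n2, n4, n6}} = {n0, n1, n3, n5, n6}
EG (EX ((p & b) & b)): greatest fixpoint, start Z0 = {n0, n1, n3, n5, n6}, keep only states in Sat with some successor in Z. Z1 = {n1, n3, n5, n6}; Z2 = {n1, n3, n6}; fixed.
Sat(EG (EX ((p & b) & b))) = {n1, n3, n6}
n4 ∉ Sat(EG (EX ((p & b) & b))) = {n1, n3, n6}, so the formula does not hold at n4.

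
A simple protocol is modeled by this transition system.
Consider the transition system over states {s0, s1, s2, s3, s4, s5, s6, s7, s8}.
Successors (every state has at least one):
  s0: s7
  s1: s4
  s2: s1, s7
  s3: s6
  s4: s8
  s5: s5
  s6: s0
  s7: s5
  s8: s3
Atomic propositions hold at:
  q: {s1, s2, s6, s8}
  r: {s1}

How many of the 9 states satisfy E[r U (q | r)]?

Sat(q | r) = {s1, s2, s6, s8}
E[r U (q | r)]: least fixpoint, start Z0 = Sat((q | r)) = {s1, s2, s6, s8}, add states in Sat(r) with some successor in Z. Already a fixed point.
Sat(E[r U (q | r)]) = {s1, s2, s6, s8}
|Sat(E[r U (q | r)])| = |{s1, s2, s6, s8}| = 4.

4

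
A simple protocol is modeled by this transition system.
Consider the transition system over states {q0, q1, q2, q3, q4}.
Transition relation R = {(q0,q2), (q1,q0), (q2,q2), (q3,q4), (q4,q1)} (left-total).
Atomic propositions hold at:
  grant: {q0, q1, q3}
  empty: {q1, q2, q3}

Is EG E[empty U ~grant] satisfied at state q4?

No

Sat(~grant) = {q2, q4}
E[empty U ~grant]: least fixpoint, start Z0 = Sat(~grant) = {q2, q4}, add states in Sat(empty) with some successor in Z. Z1 = {q2, q3, q4}; fixed.
Sat(E[empty U ~grant]) = {q2, q3, q4}
EG E[empty U ~grant]: greatest fixpoint, start Z0 = {q2, q3, q4}, keep only states in Sat with some successor in Z. Z1 = {q2, q3}; Z2 = {q2}; fixed.
Sat(EG E[empty U ~grant]) = {q2}
q4 ∉ Sat(EG E[empty U ~grant]) = {q2}, so the formula does not hold at q4.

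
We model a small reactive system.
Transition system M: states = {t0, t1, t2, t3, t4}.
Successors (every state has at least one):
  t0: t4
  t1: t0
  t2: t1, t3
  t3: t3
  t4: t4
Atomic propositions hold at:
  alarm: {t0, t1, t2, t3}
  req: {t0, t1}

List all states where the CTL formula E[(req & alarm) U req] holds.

Sat(req & alarm) = {t0, t1}
E[(req & alarm) U req]: least fixpoint, start Z0 = Sat(req) = {t0, t1}, add states in Sat(req & alarm) with some successor in Z. Already a fixed point.
Sat(E[(req & alarm) U req]) = {t0, t1}

{t0, t1}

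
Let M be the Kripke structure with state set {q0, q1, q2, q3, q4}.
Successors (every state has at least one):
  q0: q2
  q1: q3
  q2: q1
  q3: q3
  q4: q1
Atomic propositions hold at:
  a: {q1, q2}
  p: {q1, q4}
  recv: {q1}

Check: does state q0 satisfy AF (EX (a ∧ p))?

Sat(a ∧ p) = {q1}
Sat(EX (a ∧ p)) = {s : some successor in {q1}} = {q2, q4}
AF (EX (a ∧ p)): least fixpoint, start Z0 = {q2, q4}, add states with every successor in Z. Z1 = {q0, q2, q4}; fixed.
Sat(AF (EX (a ∧ p))) = {q0, q2, q4}
q0 ∈ Sat(AF (EX (a ∧ p))) = {q0, q2, q4}, so the formula holds at q0.

Yes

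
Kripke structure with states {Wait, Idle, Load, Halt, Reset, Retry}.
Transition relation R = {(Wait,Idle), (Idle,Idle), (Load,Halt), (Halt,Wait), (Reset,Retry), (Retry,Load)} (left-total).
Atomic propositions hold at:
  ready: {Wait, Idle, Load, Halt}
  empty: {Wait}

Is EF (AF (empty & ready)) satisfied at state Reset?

Yes

Sat(empty & ready) = {Wait}
AF (empty & ready): least fixpoint, start Z0 = {Wait}, add states with every successor in Z. Z1 = {Wait, Halt}; Z2 = {Wait, Load, Halt}; Z3 = {Wait, Load, Halt, Retry}; Z4 = {Wait, Load, Halt, Reset, Retry}; fixed.
Sat(AF (empty & ready)) = {Wait, Load, Halt, Reset, Retry}
EF (AF (empty & ready)): least fixpoint, start Z0 = {Wait, Load, Halt, Reset, Retry}, add states with some successor in Z. Already a fixed point.
Sat(EF (AF (empty & ready))) = {Wait, Load, Halt, Reset, Retry}
Reset ∈ Sat(EF (AF (empty & ready))) = {Wait, Load, Halt, Reset, Retry}, so the formula holds at Reset.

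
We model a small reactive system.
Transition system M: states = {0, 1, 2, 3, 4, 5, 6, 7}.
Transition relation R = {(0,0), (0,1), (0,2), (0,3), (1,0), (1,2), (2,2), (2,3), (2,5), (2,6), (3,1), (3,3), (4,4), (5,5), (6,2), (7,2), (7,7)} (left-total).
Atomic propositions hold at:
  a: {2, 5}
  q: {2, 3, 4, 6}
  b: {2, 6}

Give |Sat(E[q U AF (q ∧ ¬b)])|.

Sat(¬b) = {0, 1, 3, 4, 5, 7}
Sat(q ∧ ¬b) = {3, 4}
AF (q ∧ ¬b): least fixpoint, start Z0 = {3, 4}, add states with every successor in Z. Already a fixed point.
Sat(AF (q ∧ ¬b)) = {3, 4}
E[q U AF (q ∧ ¬b)]: least fixpoint, start Z0 = Sat(AF (q ∧ ¬b)) = {3, 4}, add states in Sat(q) with some successor in Z. Z1 = {2, 3, 4}; Z2 = {2, 3, 4, 6}; fixed.
Sat(E[q U AF (q ∧ ¬b)]) = {2, 3, 4, 6}
|Sat(E[q U AF (q ∧ ¬b)])| = |{2, 3, 4, 6}| = 4.

4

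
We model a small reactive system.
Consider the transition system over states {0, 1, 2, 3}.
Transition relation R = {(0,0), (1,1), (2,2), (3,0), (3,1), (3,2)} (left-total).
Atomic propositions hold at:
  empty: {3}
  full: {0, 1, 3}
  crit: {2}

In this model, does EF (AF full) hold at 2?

AF full: least fixpoint, start Z0 = {0, 1, 3}, add states with every successor in Z. Already a fixed point.
Sat(AF full) = {0, 1, 3}
EF (AF full): least fixpoint, start Z0 = {0, 1, 3}, add states with some successor in Z. Already a fixed point.
Sat(EF (AF full)) = {0, 1, 3}
2 ∉ Sat(EF (AF full)) = {0, 1, 3}, so the formula does not hold at 2.

No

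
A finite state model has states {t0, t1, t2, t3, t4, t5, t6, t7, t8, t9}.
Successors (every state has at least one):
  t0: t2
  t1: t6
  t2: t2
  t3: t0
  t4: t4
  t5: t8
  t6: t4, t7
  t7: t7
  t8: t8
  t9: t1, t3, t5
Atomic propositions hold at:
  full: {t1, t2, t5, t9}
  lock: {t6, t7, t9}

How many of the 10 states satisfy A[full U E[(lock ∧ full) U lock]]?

Sat(lock ∧ full) = {t9}
E[(lock ∧ full) U lock]: least fixpoint, start Z0 = Sat(lock) = {t6, t7, t9}, add states in Sat(lock ∧ full) with some successor in Z. Already a fixed point.
Sat(E[(lock ∧ full) U lock]) = {t6, t7, t9}
A[full U E[(lock ∧ full) U lock]]: least fixpoint, start Z0 = Sat(E[(lock ∧ full) U lock]) = {t6, t7, t9}, add states in Sat(full) with every successor in Z. Z1 = {t1, t6, t7, t9}; fixed.
Sat(A[full U E[(lock ∧ full) U lock]]) = {t1, t6, t7, t9}
|Sat(A[full U E[(lock ∧ full) U lock]])| = |{t1, t6, t7, t9}| = 4.

4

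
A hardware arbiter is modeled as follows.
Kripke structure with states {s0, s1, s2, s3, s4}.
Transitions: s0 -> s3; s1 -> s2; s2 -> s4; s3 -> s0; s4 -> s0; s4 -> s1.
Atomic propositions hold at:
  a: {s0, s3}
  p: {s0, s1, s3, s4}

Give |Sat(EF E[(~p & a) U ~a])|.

3

Sat(~p) = {s2}
Sat(~p & a) = ∅
Sat(~a) = {s1, s2, s4}
E[(~p & a) U ~a]: least fixpoint, start Z0 = Sat(~a) = {s1, s2, s4}, add states in Sat(~p & a) with some successor in Z. Already a fixed point.
Sat(E[(~p & a) U ~a]) = {s1, s2, s4}
EF E[(~p & a) U ~a]: least fixpoint, start Z0 = {s1, s2, s4}, add states with some successor in Z. Already a fixed point.
Sat(EF E[(~p & a) U ~a]) = {s1, s2, s4}
|Sat(EF E[(~p & a) U ~a])| = |{s1, s2, s4}| = 3.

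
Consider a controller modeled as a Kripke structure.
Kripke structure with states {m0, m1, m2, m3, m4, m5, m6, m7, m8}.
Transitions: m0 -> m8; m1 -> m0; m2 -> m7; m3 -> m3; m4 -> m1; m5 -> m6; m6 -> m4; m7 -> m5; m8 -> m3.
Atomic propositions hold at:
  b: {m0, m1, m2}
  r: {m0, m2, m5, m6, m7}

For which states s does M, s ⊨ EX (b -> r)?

Sat(b -> r) = {m0, m2, m3, m4, m5, m6, m7, m8}
Sat(EX (b -> r)) = {s : some successor in {m0, m2, m3, m4, m5, m6, m7, m8}} = {m0, m1, m2, m3, m5, m6, m7, m8}

{m0, m1, m2, m3, m5, m6, m7, m8}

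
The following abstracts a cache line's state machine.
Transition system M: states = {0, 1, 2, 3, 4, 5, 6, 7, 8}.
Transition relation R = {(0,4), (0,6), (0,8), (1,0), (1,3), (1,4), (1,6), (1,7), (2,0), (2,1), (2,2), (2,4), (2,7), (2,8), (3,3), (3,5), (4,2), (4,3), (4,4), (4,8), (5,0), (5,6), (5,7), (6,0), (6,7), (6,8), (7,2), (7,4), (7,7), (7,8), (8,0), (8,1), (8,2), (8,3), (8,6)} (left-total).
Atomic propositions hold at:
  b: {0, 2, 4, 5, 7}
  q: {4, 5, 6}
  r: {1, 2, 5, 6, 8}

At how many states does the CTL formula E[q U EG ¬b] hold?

Sat(¬b) = {1, 3, 6, 8}
EG ¬b: greatest fixpoint, start Z0 = {1, 3, 6, 8}, keep only states in Sat with some successor in Z. Already a fixed point.
Sat(EG ¬b) = {1, 3, 6, 8}
E[q U EG ¬b]: least fixpoint, start Z0 = Sat(EG ¬b) = {1, 3, 6, 8}, add states in Sat(q) with some successor in Z. Z1 = {1, 3, 4, 5, 6, 8}; fixed.
Sat(E[q U EG ¬b]) = {1, 3, 4, 5, 6, 8}
|Sat(E[q U EG ¬b])| = |{1, 3, 4, 5, 6, 8}| = 6.

6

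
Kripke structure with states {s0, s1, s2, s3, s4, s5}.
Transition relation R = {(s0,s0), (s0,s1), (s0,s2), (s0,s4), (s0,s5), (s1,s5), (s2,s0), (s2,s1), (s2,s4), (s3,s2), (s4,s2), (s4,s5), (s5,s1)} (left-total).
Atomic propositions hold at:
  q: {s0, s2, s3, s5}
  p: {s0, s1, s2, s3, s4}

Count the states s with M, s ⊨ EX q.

Sat(EX q) = {s : some successor in {s0, s2, s3, s5}} = {s0, s1, s2, s3, s4}
|Sat(EX q)| = |{s0, s1, s2, s3, s4}| = 5.

5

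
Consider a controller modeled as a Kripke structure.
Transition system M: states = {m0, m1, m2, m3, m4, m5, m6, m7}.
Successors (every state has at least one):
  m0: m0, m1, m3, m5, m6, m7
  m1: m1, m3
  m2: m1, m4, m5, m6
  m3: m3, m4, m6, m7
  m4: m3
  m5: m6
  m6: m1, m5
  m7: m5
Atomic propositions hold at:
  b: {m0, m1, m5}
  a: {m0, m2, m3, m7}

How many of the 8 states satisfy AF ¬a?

Sat(¬a) = {m1, m4, m5, m6}
AF ¬a: least fixpoint, start Z0 = {m1, m4, m5, m6}, add states with every successor in Z. Z1 = {m1, m2, m4, m5, m6, m7}; fixed.
Sat(AF ¬a) = {m1, m2, m4, m5, m6, m7}
|Sat(AF ¬a)| = |{m1, m2, m4, m5, m6, m7}| = 6.

6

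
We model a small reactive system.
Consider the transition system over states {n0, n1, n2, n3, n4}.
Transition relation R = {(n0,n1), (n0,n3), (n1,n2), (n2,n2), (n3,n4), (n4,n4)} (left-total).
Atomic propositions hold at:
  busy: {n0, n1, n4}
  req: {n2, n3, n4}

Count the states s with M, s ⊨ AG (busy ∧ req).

1

Sat(busy ∧ req) = {n4}
AG (busy ∧ req): greatest fixpoint, start Z0 = {n4}, keep only states in Sat with every successor in Z. Already a fixed point.
Sat(AG (busy ∧ req)) = {n4}
|Sat(AG (busy ∧ req))| = |{n4}| = 1.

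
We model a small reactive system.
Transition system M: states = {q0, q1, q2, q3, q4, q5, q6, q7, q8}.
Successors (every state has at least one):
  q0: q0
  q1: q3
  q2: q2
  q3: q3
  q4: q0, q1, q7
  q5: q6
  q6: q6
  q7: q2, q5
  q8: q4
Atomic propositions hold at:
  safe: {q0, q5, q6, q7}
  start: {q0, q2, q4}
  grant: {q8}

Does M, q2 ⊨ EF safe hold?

EF safe: least fixpoint, start Z0 = {q0, q5, q6, q7}, add states with some successor in Z. Z1 = {q0, q4, q5, q6, q7}; Z2 = {q0, q4, q5, q6, q7, q8}; fixed.
Sat(EF safe) = {q0, q4, q5, q6, q7, q8}
q2 ∉ Sat(EF safe) = {q0, q4, q5, q6, q7, q8}, so the formula does not hold at q2.

No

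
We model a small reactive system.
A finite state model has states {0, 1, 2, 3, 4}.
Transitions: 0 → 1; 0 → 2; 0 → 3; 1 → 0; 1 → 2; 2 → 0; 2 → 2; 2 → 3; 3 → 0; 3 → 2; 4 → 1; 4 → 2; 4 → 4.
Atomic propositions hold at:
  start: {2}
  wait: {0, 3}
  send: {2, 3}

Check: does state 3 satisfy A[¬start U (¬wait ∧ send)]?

No

Sat(¬start) = {0, 1, 3, 4}
Sat(¬wait) = {1, 2, 4}
Sat(¬wait ∧ send) = {2}
A[¬start U (¬wait ∧ send)]: least fixpoint, start Z0 = Sat((¬wait ∧ send)) = {2}, add states in Sat(¬start) with every successor in Z. Already a fixed point.
Sat(A[¬start U (¬wait ∧ send)]) = {2}
3 ∉ Sat(A[¬start U (¬wait ∧ send)]) = {2}, so the formula does not hold at 3.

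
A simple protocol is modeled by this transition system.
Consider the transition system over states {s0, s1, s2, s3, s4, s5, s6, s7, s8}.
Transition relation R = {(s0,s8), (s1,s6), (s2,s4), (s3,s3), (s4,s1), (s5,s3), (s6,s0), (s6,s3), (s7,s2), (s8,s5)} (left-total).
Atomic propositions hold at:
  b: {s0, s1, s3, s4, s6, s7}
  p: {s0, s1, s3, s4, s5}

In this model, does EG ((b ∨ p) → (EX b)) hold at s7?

No

Sat(b ∨ p) = {s0, s1, s3, s4, s5, s6, s7}
Sat(EX b) = {s : some successor in {s0, s1, s3, s4, s6, s7}} = {s1, s2, s3, s4, s5, s6}
Sat((b ∨ p) → (EX b)) = {s1, s2, s3, s4, s5, s6, s8}
EG ((b ∨ p) → (EX b)): greatest fixpoint, start Z0 = {s1, s2, s3, s4, s5, s6, s8}, keep only states in Sat with some successor in Z. Already a fixed point.
Sat(EG ((b ∨ p) → (EX b))) = {s1, s2, s3, s4, s5, s6, s8}
s7 ∉ Sat(EG ((b ∨ p) → (EX b))) = {s1, s2, s3, s4, s5, s6, s8}, so the formula does not hold at s7.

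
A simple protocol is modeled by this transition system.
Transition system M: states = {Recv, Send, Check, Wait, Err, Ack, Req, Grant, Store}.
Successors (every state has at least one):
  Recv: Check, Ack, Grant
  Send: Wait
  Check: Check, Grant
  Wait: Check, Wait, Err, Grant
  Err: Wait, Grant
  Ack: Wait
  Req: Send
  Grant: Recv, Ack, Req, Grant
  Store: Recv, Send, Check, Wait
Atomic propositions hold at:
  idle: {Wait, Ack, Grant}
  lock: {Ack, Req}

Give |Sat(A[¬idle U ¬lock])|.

Sat(¬idle) = {Recv, Send, Check, Err, Req, Store}
Sat(¬lock) = {Recv, Send, Check, Wait, Err, Grant, Store}
A[¬idle U ¬lock]: least fixpoint, start Z0 = Sat(¬lock) = {Recv, Send, Check, Wait, Err, Grant, Store}, add states in Sat(¬idle) with every successor in Z. Z1 = {Recv, Send, Check, Wait, Err, Req, Grant, Store}; fixed.
Sat(A[¬idle U ¬lock]) = {Recv, Send, Check, Wait, Err, Req, Grant, Store}
|Sat(A[¬idle U ¬lock])| = |{Recv, Send, Check, Wait, Err, Req, Grant, Store}| = 8.

8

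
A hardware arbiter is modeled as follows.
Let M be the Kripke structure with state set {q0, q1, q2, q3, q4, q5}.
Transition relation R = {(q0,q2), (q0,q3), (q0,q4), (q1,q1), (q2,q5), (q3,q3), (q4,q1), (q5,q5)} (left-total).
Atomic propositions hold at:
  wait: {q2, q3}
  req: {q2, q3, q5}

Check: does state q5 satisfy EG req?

Yes

EG req: greatest fixpoint, start Z0 = {q2, q3, q5}, keep only states in Sat with some successor in Z. Already a fixed point.
Sat(EG req) = {q2, q3, q5}
q5 ∈ Sat(EG req) = {q2, q3, q5}, so the formula holds at q5.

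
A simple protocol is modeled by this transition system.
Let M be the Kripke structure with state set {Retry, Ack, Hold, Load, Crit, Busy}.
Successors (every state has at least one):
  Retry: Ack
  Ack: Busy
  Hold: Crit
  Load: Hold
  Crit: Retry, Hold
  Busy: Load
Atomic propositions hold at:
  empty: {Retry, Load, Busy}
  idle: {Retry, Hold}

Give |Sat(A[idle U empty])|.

A[idle U empty]: least fixpoint, start Z0 = Sat(empty) = {Retry, Load, Busy}, add states in Sat(idle) with every successor in Z. Already a fixed point.
Sat(A[idle U empty]) = {Retry, Load, Busy}
|Sat(A[idle U empty])| = |{Retry, Load, Busy}| = 3.

3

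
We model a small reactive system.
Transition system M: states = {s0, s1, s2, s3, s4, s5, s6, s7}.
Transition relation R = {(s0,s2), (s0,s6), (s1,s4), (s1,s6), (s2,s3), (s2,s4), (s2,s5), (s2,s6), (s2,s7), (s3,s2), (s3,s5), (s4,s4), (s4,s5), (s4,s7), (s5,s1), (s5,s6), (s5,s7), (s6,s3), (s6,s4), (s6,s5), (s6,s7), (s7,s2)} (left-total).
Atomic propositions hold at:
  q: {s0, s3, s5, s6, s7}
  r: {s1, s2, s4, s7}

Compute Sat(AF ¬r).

Sat(¬r) = {s0, s3, s5, s6}
AF ¬r: least fixpoint, start Z0 = {s0, s3, s5, s6}, add states with every successor in Z. Already a fixed point.
Sat(AF ¬r) = {s0, s3, s5, s6}

{s0, s3, s5, s6}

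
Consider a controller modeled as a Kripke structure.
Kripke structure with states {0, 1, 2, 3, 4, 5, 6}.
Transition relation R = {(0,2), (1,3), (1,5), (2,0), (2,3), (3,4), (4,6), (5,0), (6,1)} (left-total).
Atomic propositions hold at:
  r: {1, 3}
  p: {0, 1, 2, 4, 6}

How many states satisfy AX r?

Sat(AX r) = {s : every successor in {1, 3}} = {6}
|Sat(AX r)| = |{6}| = 1.

1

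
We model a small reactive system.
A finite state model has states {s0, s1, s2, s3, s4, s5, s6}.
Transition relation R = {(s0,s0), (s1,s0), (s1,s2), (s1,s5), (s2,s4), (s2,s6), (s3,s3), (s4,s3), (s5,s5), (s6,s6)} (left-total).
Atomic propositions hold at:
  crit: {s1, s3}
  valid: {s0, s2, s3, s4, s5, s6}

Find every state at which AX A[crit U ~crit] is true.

{s0, s1, s2, s5, s6}

Sat(~crit) = {s0, s2, s4, s5, s6}
A[crit U ~crit]: least fixpoint, start Z0 = Sat(~crit) = {s0, s2, s4, s5, s6}, add states in Sat(crit) with every successor in Z. Z1 = {s0, s1, s2, s4, s5, s6}; fixed.
Sat(A[crit U ~crit]) = {s0, s1, s2, s4, s5, s6}
Sat(AX A[crit U ~crit]) = {s : every successor in {s0, s1, s2, s4, s5, s6}} = {s0, s1, s2, s5, s6}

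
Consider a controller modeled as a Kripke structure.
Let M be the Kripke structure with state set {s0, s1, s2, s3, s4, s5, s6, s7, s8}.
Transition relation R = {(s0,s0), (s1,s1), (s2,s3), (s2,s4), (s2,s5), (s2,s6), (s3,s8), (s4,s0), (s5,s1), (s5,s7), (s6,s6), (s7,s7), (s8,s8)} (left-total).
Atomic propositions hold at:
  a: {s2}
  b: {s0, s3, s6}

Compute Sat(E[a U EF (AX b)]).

{s0, s2, s4, s6}

Sat(AX b) = {s : every successor in {s0, s3, s6}} = {s0, s4, s6}
EF (AX b): least fixpoint, start Z0 = {s0, s4, s6}, add states with some successor in Z. Z1 = {s0, s2, s4, s6}; fixed.
Sat(EF (AX b)) = {s0, s2, s4, s6}
E[a U EF (AX b)]: least fixpoint, start Z0 = Sat(EF (AX b)) = {s0, s2, s4, s6}, add states in Sat(a) with some successor in Z. Already a fixed point.
Sat(E[a U EF (AX b)]) = {s0, s2, s4, s6}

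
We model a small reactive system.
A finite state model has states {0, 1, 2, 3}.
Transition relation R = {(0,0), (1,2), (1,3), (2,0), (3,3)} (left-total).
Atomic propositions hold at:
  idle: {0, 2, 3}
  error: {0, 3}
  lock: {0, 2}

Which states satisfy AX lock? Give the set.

{0, 2}

Sat(AX lock) = {s : every successor in {0, 2}} = {0, 2}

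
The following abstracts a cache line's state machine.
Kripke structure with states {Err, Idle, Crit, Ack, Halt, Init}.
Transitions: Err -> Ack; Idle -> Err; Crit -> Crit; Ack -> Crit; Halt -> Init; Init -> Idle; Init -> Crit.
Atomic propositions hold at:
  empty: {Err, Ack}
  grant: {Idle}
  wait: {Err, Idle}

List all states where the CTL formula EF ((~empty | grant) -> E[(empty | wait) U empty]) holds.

{Err, Idle, Ack, Halt, Init}

Sat(~empty) = {Idle, Crit, Halt, Init}
Sat(~empty | grant) = {Idle, Crit, Halt, Init}
Sat(empty | wait) = {Err, Idle, Ack}
E[(empty | wait) U empty]: least fixpoint, start Z0 = Sat(empty) = {Err, Ack}, add states in Sat(empty | wait) with some successor in Z. Z1 = {Err, Idle, Ack}; fixed.
Sat(E[(empty | wait) U empty]) = {Err, Idle, Ack}
Sat((~empty | grant) -> E[(empty | wait) U empty]) = {Err, Idle, Ack}
EF ((~empty | grant) -> E[(empty | wait) U empty]): least fixpoint, start Z0 = {Err, Idle, Ack}, add states with some successor in Z. Z1 = {Err, Idle, Ack, Init}; Z2 = {Err, Idle, Ack, Halt, Init}; fixed.
Sat(EF ((~empty | grant) -> E[(empty | wait) U empty])) = {Err, Idle, Ack, Halt, Init}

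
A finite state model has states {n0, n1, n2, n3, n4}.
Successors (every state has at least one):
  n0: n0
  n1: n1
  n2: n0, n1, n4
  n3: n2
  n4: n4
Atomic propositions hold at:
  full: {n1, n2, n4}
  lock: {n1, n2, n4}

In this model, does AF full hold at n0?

AF full: least fixpoint, start Z0 = {n1, n2, n4}, add states with every successor in Z. Z1 = {n1, n2, n3, n4}; fixed.
Sat(AF full) = {n1, n2, n3, n4}
n0 ∉ Sat(AF full) = {n1, n2, n3, n4}, so the formula does not hold at n0.

No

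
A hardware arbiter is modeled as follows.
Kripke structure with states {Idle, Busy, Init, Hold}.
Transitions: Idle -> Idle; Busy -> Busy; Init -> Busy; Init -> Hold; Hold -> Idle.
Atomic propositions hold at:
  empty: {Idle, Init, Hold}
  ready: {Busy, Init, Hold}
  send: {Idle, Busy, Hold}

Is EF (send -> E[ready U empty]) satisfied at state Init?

Yes

E[ready U empty]: least fixpoint, start Z0 = Sat(empty) = {Idle, Init, Hold}, add states in Sat(ready) with some successor in Z. Already a fixed point.
Sat(E[ready U empty]) = {Idle, Init, Hold}
Sat(send -> E[ready U empty]) = {Idle, Init, Hold}
EF (send -> E[ready U empty]): least fixpoint, start Z0 = {Idle, Init, Hold}, add states with some successor in Z. Already a fixed point.
Sat(EF (send -> E[ready U empty])) = {Idle, Init, Hold}
Init ∈ Sat(EF (send -> E[ready U empty])) = {Idle, Init, Hold}, so the formula holds at Init.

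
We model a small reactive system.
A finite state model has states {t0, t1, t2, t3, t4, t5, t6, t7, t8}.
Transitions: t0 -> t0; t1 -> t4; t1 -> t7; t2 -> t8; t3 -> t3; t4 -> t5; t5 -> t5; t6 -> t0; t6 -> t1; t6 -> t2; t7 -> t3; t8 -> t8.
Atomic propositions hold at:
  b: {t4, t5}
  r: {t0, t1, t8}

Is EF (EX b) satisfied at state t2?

Sat(EX b) = {s : some successor in {t4, t5}} = {t1, t4, t5}
EF (EX b): least fixpoint, start Z0 = {t1, t4, t5}, add states with some successor in Z. Z1 = {t1, t4, t5, t6}; fixed.
Sat(EF (EX b)) = {t1, t4, t5, t6}
t2 ∉ Sat(EF (EX b)) = {t1, t4, t5, t6}, so the formula does not hold at t2.

No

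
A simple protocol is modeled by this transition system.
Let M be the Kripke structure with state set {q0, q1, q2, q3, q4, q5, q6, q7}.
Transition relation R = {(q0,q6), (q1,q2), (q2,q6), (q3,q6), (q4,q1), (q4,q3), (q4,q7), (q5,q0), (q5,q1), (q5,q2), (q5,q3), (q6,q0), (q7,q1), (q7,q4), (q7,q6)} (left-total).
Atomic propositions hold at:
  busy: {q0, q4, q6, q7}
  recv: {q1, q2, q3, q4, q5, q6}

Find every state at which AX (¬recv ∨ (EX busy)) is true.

Sat(¬recv) = {q0, q7}
Sat(EX busy) = {s : some successor in {q0, q4, q6, q7}} = {q0, q2, q3, q4, q5, q6, q7}
Sat(¬recv ∨ (EX busy)) = {q0, q2, q3, q4, q5, q6, q7}
Sat(AX (¬recv ∨ (EX busy))) = {s : every successor in {q0, q2, q3, q4, q5, q6, q7}} = {q0, q1, q2, q3, q6}

{q0, q1, q2, q3, q6}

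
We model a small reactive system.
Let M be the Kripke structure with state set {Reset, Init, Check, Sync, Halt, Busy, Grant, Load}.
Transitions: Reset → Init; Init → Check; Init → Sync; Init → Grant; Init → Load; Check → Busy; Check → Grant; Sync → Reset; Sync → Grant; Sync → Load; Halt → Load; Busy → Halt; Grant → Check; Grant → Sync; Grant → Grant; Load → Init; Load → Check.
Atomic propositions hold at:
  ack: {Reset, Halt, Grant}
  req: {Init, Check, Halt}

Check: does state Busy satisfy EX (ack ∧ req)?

Sat(ack ∧ req) = {Halt}
Sat(EX (ack ∧ req)) = {s : some successor in {Halt}} = {Busy}
Busy ∈ Sat(EX (ack ∧ req)) = {Busy}, so the formula holds at Busy.

Yes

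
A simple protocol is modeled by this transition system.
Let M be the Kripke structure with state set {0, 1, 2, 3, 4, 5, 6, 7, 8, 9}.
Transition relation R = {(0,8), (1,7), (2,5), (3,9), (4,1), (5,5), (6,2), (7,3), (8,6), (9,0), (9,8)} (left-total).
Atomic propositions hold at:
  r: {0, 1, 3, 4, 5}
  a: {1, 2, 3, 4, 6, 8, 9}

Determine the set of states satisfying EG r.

{5}

EG r: greatest fixpoint, start Z0 = {0, 1, 3, 4, 5}, keep only states in Sat with some successor in Z. Z1 = {4, 5}; Z2 = {5}; fixed.
Sat(EG r) = {5}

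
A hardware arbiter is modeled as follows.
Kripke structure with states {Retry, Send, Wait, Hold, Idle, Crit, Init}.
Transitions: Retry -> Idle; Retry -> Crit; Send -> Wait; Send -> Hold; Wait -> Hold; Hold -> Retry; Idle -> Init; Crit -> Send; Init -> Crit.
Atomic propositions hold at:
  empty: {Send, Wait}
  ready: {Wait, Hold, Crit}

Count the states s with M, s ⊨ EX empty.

2

Sat(EX empty) = {s : some successor in {Send, Wait}} = {Send, Crit}
|Sat(EX empty)| = |{Send, Crit}| = 2.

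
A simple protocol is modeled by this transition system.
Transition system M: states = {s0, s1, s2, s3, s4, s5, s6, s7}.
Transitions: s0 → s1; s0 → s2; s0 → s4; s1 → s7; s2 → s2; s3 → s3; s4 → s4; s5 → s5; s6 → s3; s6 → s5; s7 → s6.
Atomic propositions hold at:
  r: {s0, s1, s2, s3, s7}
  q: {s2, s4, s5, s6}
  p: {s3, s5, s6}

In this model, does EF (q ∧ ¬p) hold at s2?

Sat(¬p) = {s0, s1, s2, s4, s7}
Sat(q ∧ ¬p) = {s2, s4}
EF (q ∧ ¬p): least fixpoint, start Z0 = {s2, s4}, add states with some successor in Z. Z1 = {s0, s2, s4}; fixed.
Sat(EF (q ∧ ¬p)) = {s0, s2, s4}
s2 ∈ Sat(EF (q ∧ ¬p)) = {s0, s2, s4}, so the formula holds at s2.

Yes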